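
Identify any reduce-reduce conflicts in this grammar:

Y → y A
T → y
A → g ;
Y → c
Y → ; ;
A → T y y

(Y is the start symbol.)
A reduce-reduce conflict occurs when an LR(0) state has two complete items [A → α .] and [B → β .] — both call for a reduction, and with no lookahead the parser cannot choose between them.

Augment with Y' → Y and build the canonical LR(0) collection (I0 = CLOSURE({[Y' → . Y]}), then GOTO on every symbol after a dot until no new states appear). It has 13 states:
  I0: { [Y → . ; ;], [Y → . c], [Y → . y A], [Y' → . Y] }  — shift
  I1: { [Y → ; . ;] }  — shift
  I2: { [Y' → Y .] }  — accept
  I3: { [Y → c .] }  — reduce
  I4: { [A → . T y y], [A → . g ;], [T → . y], [Y → y . A] }  — shift
  I5: { [Y → y A .] }  — reduce
  I6: { [A → T . y y] }  — shift
  I7: { [A → g . ;] }  — shift
  I8: { [T → y .] }  — reduce
  I9: { [A → g ; .] }  — reduce
  I10: { [A → T y . y] }  — shift
  I11: { [A → T y y .] }  — reduce
  I12: { [Y → ; ; .] }  — reduce

No state contains more than one complete item.

Answer: No reduce-reduce conflicts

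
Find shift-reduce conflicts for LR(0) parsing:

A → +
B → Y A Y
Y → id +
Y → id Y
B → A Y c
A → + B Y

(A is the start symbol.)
A shift-reduce conflict occurs when an LR(0) state has both:
  - a complete (reduce) item [A → α .] (dot at the end), and
  - a shift item [B → β . c γ] (dot before a terminal).

Augment with A' → A and build the canonical LR(0) collection (I0 = CLOSURE({[A' → . A]}), then GOTO on every symbol after a dot until no new states appear). It has 14 states:
  I0: { [A → . + B Y], [A → . +], [A' → . A] }  — shift
  I1: { [A → + . B Y], [A → + .], [A → . + B Y], [A → . +], [B → . A Y c], [B → . Y A Y], [Y → . id +], [Y → . id Y] }  — shift, reduce
  I2: { [A' → A .] }  — accept
  I3: { [B → A . Y c], [Y → . id +], [Y → . id Y] }  — shift
  I4: { [A → + B . Y], [Y → . id +], [Y → . id Y] }  — shift
  I5: { [A → . + B Y], [A → . +], [B → Y . A Y] }  — shift
  I6: { [Y → . id +], [Y → . id Y], [Y → id . +], [Y → id . Y] }  — shift
  I7: { [Y → id + .] }  — reduce
  I8: { [Y → id Y .] }  — reduce
  I9: { [B → Y A . Y], [Y → . id +], [Y → . id Y] }  — shift
  I10: { [B → Y A Y .] }  — reduce
  I11: { [A → + B Y .] }  — reduce
  I12: { [B → A Y . c] }  — shift
  I13: { [B → A Y c .] }  — reduce

I1 contains reduce item [A → + .] and shift items [A → . +], [A → . + B Y], [Y → . id +], [Y → . id Y] — shift-reduce conflict.

Answer: Yes — I1: [A → + .] vs [A → . +]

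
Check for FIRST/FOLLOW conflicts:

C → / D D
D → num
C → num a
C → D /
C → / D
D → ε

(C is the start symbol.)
Nullable non-terminals: D.

D: nullable alternative(s) D → ε; FOLLOW(D) = { $, '/', 'num' }
  D → num: FIRST \ {ε} = { 'num' } — overlaps FOLLOW(D) on { 'num' }: CONFLICT
  D → ε: FIRST \ {ε} = { } — this is the only nullable alternative, skip

C has no nullable alternative, so no FIRST/FOLLOW check is needed there.

So the grammar has 1 FIRST/FOLLOW conflict (marked CONFLICT above).

Answer: Yes. D → num with FOLLOW(D) on { 'num' }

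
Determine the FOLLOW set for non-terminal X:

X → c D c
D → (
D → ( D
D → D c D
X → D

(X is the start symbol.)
{ $ }

To compute FOLLOW(X), find every occurrence of X on a right-hand side N → α X β: add FIRST(β) \ {ε}, and if β is empty or nullable also add FOLLOW(N). Iterate to a fixed point.

X is the start symbol, so $ ∈ FOLLOW(X).
X does not occur on any right-hand side.

Taking the union: FOLLOW(X) = { $ }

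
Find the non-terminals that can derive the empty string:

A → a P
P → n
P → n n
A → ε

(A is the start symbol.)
{ 'A' }

ε-productions: A → ε
So A is immediately nullable.
No further non-terminal can be added: every production for the remaining non-terminals contains a terminal or a non-nullable non-terminal.
Nullable = { 'A' }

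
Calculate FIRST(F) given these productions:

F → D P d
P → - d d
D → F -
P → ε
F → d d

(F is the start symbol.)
{ 'd' }

To compute FIRST(F), examine every production with F on the left-hand side, reading each right-hand side left to right until a non-nullable symbol is reached.

FIRST sets of the other non-terminals involved (by the same procedure, iterated to a fixed point):
  FIRST(D) = { 'd' }

From F → D P d:
  - D is a non-terminal: add FIRST(D) \ {ε} = { 'd' }
    D is not nullable, so stop
From F → d d:
  - d is a terminal: add 'd' and stop

Collecting: FIRST(F) = { 'd' }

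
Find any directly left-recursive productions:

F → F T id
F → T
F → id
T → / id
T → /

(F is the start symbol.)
F → F T id: LEFT RECURSIVE (starts with F)
F → T: starts with T
F → id: starts with id
T → / id: starts with '/'
T → /: starts with '/'

The grammar has direct left recursion on: F.

Answer: Yes, F is left-recursive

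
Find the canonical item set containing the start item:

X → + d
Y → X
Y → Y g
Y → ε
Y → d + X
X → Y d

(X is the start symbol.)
{ [X → . + d], [X → . Y d], [X' → . X], [Y → . X], [Y → . Y g], [Y → . d + X], [Y → .] }

First, augment the grammar with X' → X
I₀ = CLOSURE({ [X' → . X] }):
  [X' → . X] has the dot before X: add [X → . + d], [X → . Y d]
  [X → . Y d] has the dot before Y: add [Y → . X], [Y → . Y g], [Y → .], [Y → . d + X]
No further items can be added.

I₀ = { [X → . + d], [X → . Y d], [X' → . X], [Y → . X], [Y → . Y g], [Y → . d + X], [Y → .] }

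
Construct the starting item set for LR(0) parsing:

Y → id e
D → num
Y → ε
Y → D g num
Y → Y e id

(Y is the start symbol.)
{ [D → . num], [Y → . D g num], [Y → . Y e id], [Y → . id e], [Y → .], [Y' → . Y] }

First, augment the grammar with Y' → Y
I₀ = CLOSURE({ [Y' → . Y] }):
  [Y' → . Y] has the dot before Y: add [Y → . id e], [Y → .], [Y → . D g num], [Y → . Y e id]
  [Y → . D g num] has the dot before D: add [D → . num]
No further items can be added.

I₀ = { [D → . num], [Y → . D g num], [Y → . Y e id], [Y → . id e], [Y → .], [Y' → . Y] }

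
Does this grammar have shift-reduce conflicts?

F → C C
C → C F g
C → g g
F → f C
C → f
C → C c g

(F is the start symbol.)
Yes — I3: [C → f .] vs [C → . f]; I6: [F → f C .] vs [C → C . c g]; I12: [F → C C .] vs [C → C . c g]

Augment with F' → F and build the canonical LR(0) collection (I0 = CLOSURE({[F' → . F]}), then GOTO on every symbol after a dot until no new states appear). It has 13 states:
  I0: { [C → . C F g], [C → . C c g], [C → . f], [C → . g g], [F → . C C], [F → . f C], [F' → . F] }  — shift
  I1: { [C → . C F g], [C → . C c g], [C → . f], [C → . g g], [C → C . F g], [C → C . c g], [F → . C C], [F → . f C], [F → C . C] }  — shift
  I2: { [F' → F .] }  — accept
  I3: { [C → . C F g], [C → . C c g], [C → . f], [C → . g g], [C → f .], [F → f . C] }  — shift, reduce
  I4: { [C → g . g] }  — shift
  I5: { [C → g g .] }  — reduce
  I6: { [C → . C F g], [C → . C c g], [C → . f], [C → . g g], [C → C . F g], [C → C . c g], [F → . C C], [F → . f C], [F → f C .] }  — shift, reduce
  I7: { [C → f .] }  — reduce
  I8: { [C → C F . g] }  — shift
  I9: { [C → C c . g] }  — shift
  I10: { [C → C c g .] }  — reduce
  I11: { [C → C F g .] }  — reduce
  I12: { [C → . C F g], [C → . C c g], [C → . f], [C → . g g], [C → C . F g], [C → C . c g], [F → . C C], [F → . f C], [F → C . C], [F → C C .] }  — shift, reduce

I3 contains reduce item [C → f .] and shift items [C → . f], [C → . g g] — shift-reduce conflict.
I6 contains reduce item [F → f C .] and shift items [C → C . c g], [C → . f], [C → . g g], [F → . f C] — shift-reduce conflict.
I12 contains reduce item [F → C C .] and shift items [C → C . c g], [C → . f], [C → . g g], [F → . f C] — shift-reduce conflict.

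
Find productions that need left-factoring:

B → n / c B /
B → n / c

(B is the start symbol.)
Yes, B has productions with common prefix 'n / c'

Left-factoring is needed when two productions for the same non-terminal
share a common prefix on the right-hand side.

Productions for B:
  B → n / c B /
  B → n / c

Found common prefix 'n / c' in productions for B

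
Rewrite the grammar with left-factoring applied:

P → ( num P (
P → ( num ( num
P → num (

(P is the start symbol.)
Left-factoring transforms A → αβ₁ | αβ₂ into A → αA' and A' → β₁ | β₂
(α is the longest common prefix among the alternatives). Repeat until
no nonterminal has two alternatives with a common prefix.

Round 1: P has alternatives sharing prefix '( num'. Introduce P': P → ( num P'
  Add: P' → P (
  Add: P' → ( num

No remaining common prefixes — done.

Resulting grammar:
P → ( num P'
P' → P (
P' → ( num
P → num (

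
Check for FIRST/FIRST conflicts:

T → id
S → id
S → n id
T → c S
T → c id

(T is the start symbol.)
Yes. T → c S / T → c id on { 'c' }

A FIRST/FIRST conflict occurs when two productions N → α and N → β for the same non-terminal have FIRST(α) ∩ FIRST(β) ≠ ∅ (with ε ∈ FIRST of a nullable right-hand side, so two nullable alternatives also conflict).

Productions for T:
  T → id: FIRST = { 'id' }
  T → c S: FIRST = { 'c' }
  T → c id: FIRST = { 'c' }
Productions for S:
  S → id: FIRST = { 'id' }
  S → n id: FIRST = { 'n' }

Conflict for T: T → c S and T → c id
  Overlap: { 'c' }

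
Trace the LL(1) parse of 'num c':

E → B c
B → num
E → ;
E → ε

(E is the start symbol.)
LL(1) parsing maintains a stack (initially the start symbol over $) and the input. At each step: if the stack top is a terminal, match it against the current input token; if it is a non-terminal N, replace it with the RHS of M[N, lookahead] (the unique production whose predict set contains the lookahead).

Stack is shown with the top on the left.

Stack    Input    Action
------------------------
E $      num c $  output E → B c
B c $    num c $  output B → num
num c $  num c $  match 'num'
c $      c $      match 'c'
$        $        accept

The string is accepted.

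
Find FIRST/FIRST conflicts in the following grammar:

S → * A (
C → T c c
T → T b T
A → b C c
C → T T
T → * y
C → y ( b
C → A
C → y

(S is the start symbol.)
Yes. C → T c c / C → T T on { '*' }; C → y '(' b / C → y on { 'y' }; T → T b T / T → '*' y on { '*' }

A FIRST/FIRST conflict occurs when two productions N → α and N → β for the same non-terminal have FIRST(α) ∩ FIRST(β) ≠ ∅ (with ε ∈ FIRST of a nullable right-hand side, so two nullable alternatives also conflict).

FIRST sets of the non-terminals at (or reachable through a nullable prefix from) the front of some alternative:
  FIRST(T) = { '*' }
  FIRST(A) = { 'b' }

Productions for C:
  C → T c c: FIRST = { '*' }
  C → T T: FIRST = { '*' }
  C → y ( b: FIRST = { 'y' }
  C → A: FIRST = { 'b' }
  C → y: FIRST = { 'y' }
Productions for T:
  T → T b T: FIRST = { '*' }
  T → * y: FIRST = { '*' }
S, A have only one production, so no FIRST/FIRST conflict is possible there.

Conflict for C: C → T c c and C → T T
  Overlap: { '*' }
Conflict for C: C → y ( b and C → y
  Overlap: { 'y' }
Conflict for T: T → T b T and T → * y
  Overlap: { '*' }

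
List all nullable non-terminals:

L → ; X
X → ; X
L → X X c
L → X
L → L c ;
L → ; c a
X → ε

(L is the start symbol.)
{ 'L', 'X' }

A non-terminal is nullable if it can derive ε (the empty string): either it has an ε-production, or it has a production whose right-hand side consists entirely of nullable non-terminals.

ε-productions: X → ε
So X is immediately nullable.
L → X: every symbol on the right is nullable, so L is nullable too.
Every non-terminal is now nullable.
Nullable = { 'L', 'X' }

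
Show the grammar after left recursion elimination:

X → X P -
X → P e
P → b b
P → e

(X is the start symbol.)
X → P e X'
X' → P - X'
X' → ε
P → b b
P → e

X is directly left-recursive. The standard transformation for
  A → A α₁ | ... | A α_m | β₁ | ... | β_n
is
  A  → β₁ A' | ... | β_n A'
  A' → α₁ A' | ... | α_m A' | ε

X → P e becomes X → P e X'
X → X P - becomes X' → P - X'
Add X' → ε

Productions for other non-terminals are unchanged:
  P → b b
  P → e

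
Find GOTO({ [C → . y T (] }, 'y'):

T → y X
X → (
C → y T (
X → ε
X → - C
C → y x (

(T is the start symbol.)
{ [C → y . T (], [T → . y X] }

GOTO(I, 'y') = CLOSURE({ [A → αX.β] : [A → α.Xβ] ∈ I, X = 'y' })

Items with dot before 'y', with the dot advanced:
  [C → . y T (] → [C → y . T (]
Closure of the advanced items:
  [C → y . T (] has the dot before T: add [T → . y X]

GOTO = { [C → y . T (], [T → . y X] }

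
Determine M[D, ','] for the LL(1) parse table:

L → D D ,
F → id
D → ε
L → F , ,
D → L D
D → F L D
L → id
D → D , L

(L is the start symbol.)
To find M[D, ','], we find productions for D where ',' is in the predict set (PREDICT(N → α) = (FIRST(α) \ {ε}) ∪ (FOLLOW(N) if α ⇒* ε)).

Relevant sets:
  FIRST(L) = { ',', 'id' }
  FIRST(F) = { 'id' }
  FIRST(D) = { ',', 'id', ε }
  FOLLOW(D) = { ',', 'id' }

D → ε: PREDICT = { ',', 'id' }
  ',' is in predict set, so this production goes in M[D, ',']
D → L D: PREDICT = { ',', 'id' }
  ',' is in predict set, so this production goes in M[D, ',']
D → F L D: PREDICT = { 'id' }
D → D , L: PREDICT = { ',', 'id' }
  ',' is in predict set, so this production goes in M[D, ',']

M[D, ','] = D → ε, D → L D, D → D , L  (a multiply-defined cell — the grammar is not LL(1))

Answer: D → ε, D → L D, D → D , L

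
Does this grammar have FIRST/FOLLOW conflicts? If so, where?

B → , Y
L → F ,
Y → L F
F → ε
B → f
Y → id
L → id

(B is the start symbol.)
A FIRST/FOLLOW conflict occurs when a non-terminal N has a nullable alternative N → β (β ⇒* ε) and another alternative N → α with FIRST(α) ∩ FOLLOW(N) ≠ ∅: on such a lookahead the parser cannot decide between expanding α and letting N vanish via β.

Nullable non-terminals: F.
F has a nullable alternative but only one production, so nothing to check.

B, L, Y have no nullable alternative, so no FIRST/FOLLOW check is needed there.

No FIRST/FOLLOW conflicts found.

Answer: No FIRST/FOLLOW conflicts.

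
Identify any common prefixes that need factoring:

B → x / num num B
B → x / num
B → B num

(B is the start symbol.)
Left-factoring is needed when two productions for the same non-terminal
share a common prefix on the right-hand side.

Productions for B:
  B → x / num num B
  B → x / num
  B → B num

Found common prefix 'x / num' in productions for B

Answer: Yes, B has productions with common prefix 'x / num'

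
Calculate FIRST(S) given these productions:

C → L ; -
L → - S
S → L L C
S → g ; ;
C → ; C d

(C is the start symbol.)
{ '-', 'g' }

FIRST sets of the other non-terminals involved (by the same procedure, iterated to a fixed point):
  FIRST(L) = { '-' }

From S → L L C:
  - L is a non-terminal: add FIRST(L) \ {ε} = { '-' }
    L is not nullable, so stop
From S → g ; ;:
  - g is a terminal: add 'g' and stop

Collecting: FIRST(S) = { '-', 'g' }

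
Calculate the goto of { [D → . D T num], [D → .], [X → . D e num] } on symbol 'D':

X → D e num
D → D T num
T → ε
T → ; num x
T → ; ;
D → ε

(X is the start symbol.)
{ [D → D . T num], [T → . ; ;], [T → . ; num x], [T → .], [X → D . e num] }

GOTO(I, 'D') = CLOSURE({ [A → αX.β] : [A → α.Xβ] ∈ I, X = 'D' })

Items with dot before 'D', with the dot advanced:
  [D → . D T num] → [D → D . T num]
  [X → . D e num] → [X → D . e num]
Closure of the advanced items:
  [D → D . T num] has the dot before T: add [T → .], [T → . ; num x], [T → . ; ;]

GOTO = { [D → D . T num], [T → . ; ;], [T → . ; num x], [T → .], [X → D . e num] }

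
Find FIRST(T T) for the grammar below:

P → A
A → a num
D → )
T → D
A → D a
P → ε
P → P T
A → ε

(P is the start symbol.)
{ ')' }

FIRST sets of the non-terminals involved (from the grammar, by fixed-point iteration):
  FIRST(T) = { ')' }

To compute FIRST(T T), process the symbols left to right:
Symbol T is a non-terminal. Add FIRST(T) \ {ε} = { ')' }
T is not nullable (ε ∉ FIRST(T)), so stop here.
FIRST(T T) = { ')' }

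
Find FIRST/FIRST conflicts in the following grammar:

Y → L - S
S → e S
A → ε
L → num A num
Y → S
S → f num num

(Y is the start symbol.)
No FIRST/FIRST conflicts.

FIRST sets of the non-terminals at (or reachable through a nullable prefix from) the front of some alternative:
  FIRST(L) = { 'num' }
  FIRST(S) = { 'e', 'f' }

Productions for Y:
  Y → L - S: FIRST = { 'num' }
  Y → S: FIRST = { 'e', 'f' }
Productions for S:
  S → e S: FIRST = { 'e' }
  S → f num num: FIRST = { 'f' }
A, L have only one production, so no FIRST/FIRST conflict is possible there.

All alternatives of each non-terminal have pairwise disjoint FIRST sets.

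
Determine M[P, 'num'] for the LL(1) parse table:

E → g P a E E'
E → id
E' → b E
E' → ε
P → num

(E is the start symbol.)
To find M[P, 'num'], we find productions for P where 'num' is in the predict set (PREDICT(N → α) = (FIRST(α) \ {ε}) ∪ (FOLLOW(N) if α ⇒* ε)).

P → num: PREDICT = { 'num' }
  'num' is in predict set, so this production goes in M[P, 'num']

M[P, 'num'] = P → num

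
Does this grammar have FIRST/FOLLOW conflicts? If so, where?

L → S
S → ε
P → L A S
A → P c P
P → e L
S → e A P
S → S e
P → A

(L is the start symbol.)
Yes. S → e A P with FOLLOW(S) on { 'e' }; S → S e with FOLLOW(S) on { 'e' }

A FIRST/FOLLOW conflict occurs when a non-terminal N has a nullable alternative N → β (β ⇒* ε) and another alternative N → α with FIRST(α) ∩ FOLLOW(N) ≠ ∅: on such a lookahead the parser cannot decide between expanding α and letting N vanish via β.

Nullable non-terminals: L, S.
FIRST sets used below: FIRST(S) = { 'e', ε }
L has a nullable alternative but only one production, so nothing to check.

S: nullable alternative(s) S → ε; FOLLOW(S) = { $, 'c', 'e' }
  S → ε: FIRST \ {ε} = { } — this is the only nullable alternative, skip
  S → e A P: FIRST \ {ε} = { 'e' } — overlaps FOLLOW(S) on { 'e' }: CONFLICT
  S → S e: FIRST \ {ε} = { 'e' } — overlaps FOLLOW(S) on { 'e' }: CONFLICT

A, P have no nullable alternative, so no FIRST/FOLLOW check is needed there.

So the grammar has 2 FIRST/FOLLOW conflicts (marked CONFLICT above).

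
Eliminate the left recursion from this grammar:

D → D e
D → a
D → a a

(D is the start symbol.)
D is directly left-recursive. The standard transformation for
  A → A α₁ | ... | A α_m | β₁ | ... | β_n
is
  A  → β₁ A' | ... | β_n A'
  A' → α₁ A' | ... | α_m A' | ε

D → a becomes D → a D'
D → a a becomes D → a a D'
D → D e becomes D' → e D'
Add D' → ε

Resulting grammar:
D → a D'
D → a a D'
D' → e D'
D' → ε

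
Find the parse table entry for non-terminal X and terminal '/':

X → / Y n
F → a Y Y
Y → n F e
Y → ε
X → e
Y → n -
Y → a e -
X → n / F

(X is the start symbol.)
X → / Y n

To find M[X, '/'], we find productions for X where '/' is in the predict set (PREDICT(N → α) = (FIRST(α) \ {ε}) ∪ (FOLLOW(N) if α ⇒* ε)).

X → / Y n: PREDICT = { '/' }
  '/' is in predict set, so this production goes in M[X, '/']
X → e: PREDICT = { 'e' }
X → n / F: PREDICT = { 'n' }

M[X, '/'] = X → / Y n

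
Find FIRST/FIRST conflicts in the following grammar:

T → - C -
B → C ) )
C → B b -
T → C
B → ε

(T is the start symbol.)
FIRST sets of the non-terminals at (or reachable through a nullable prefix from) the front of some alternative:
  FIRST(C) = { 'b' }

Productions for T:
  T → - C -: FIRST = { '-' }
  T → C: FIRST = { 'b' }
Productions for B:
  B → C ) ): FIRST = { 'b' }
  B → ε: FIRST = { ε }
C has only one production, so no FIRST/FIRST conflict is possible there.

All alternatives of each non-terminal have pairwise disjoint FIRST sets.

Answer: No FIRST/FIRST conflicts.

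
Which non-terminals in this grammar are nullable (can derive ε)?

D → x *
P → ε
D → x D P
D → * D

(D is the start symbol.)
A non-terminal is nullable if it can derive ε (the empty string): either it has an ε-production, or it has a production whose right-hand side consists entirely of nullable non-terminals.

ε-productions: P → ε
So P is immediately nullable.
No further non-terminal can be added: every production for the remaining non-terminals contains a terminal or a non-nullable non-terminal.
Nullable = { 'P' }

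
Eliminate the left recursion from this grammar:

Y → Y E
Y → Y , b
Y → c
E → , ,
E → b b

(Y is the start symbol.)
Y → c Y'
Y' → E Y'
Y' → , b Y'
Y' → ε
E → , ,
E → b b

Y is directly left-recursive. The standard transformation for
  A → A α₁ | ... | A α_m | β₁ | ... | β_n
is
  A  → β₁ A' | ... | β_n A'
  A' → α₁ A' | ... | α_m A' | ε

Y → c becomes Y → c Y'
Y → Y E becomes Y' → E Y'
Y → Y , b becomes Y' → , b Y'
Add Y' → ε

Productions for other non-terminals are unchanged:
  E → , ,
  E → b b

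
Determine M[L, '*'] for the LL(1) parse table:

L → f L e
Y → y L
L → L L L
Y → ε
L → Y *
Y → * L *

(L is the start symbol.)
To find M[L, '*'], we find productions for L where '*' is in the predict set (PREDICT(N → α) = (FIRST(α) \ {ε}) ∪ (FOLLOW(N) if α ⇒* ε)).

Relevant sets:
  FIRST(L) = { '*', 'f', 'y' }
  FIRST(Y) = { '*', 'y', ε }

L → f L e: PREDICT = { 'f' }
L → L L L: PREDICT = { '*', 'f', 'y' }
  '*' is in predict set, so this production goes in M[L, '*']
L → Y *: PREDICT = { '*', 'y' }
  '*' is in predict set, so this production goes in M[L, '*']

M[L, '*'] = L → L L L, L → Y *  (a multiply-defined cell — the grammar is not LL(1))

Answer: L → L L L, L → Y *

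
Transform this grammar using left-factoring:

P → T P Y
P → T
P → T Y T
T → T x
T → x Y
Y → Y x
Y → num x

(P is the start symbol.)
P → T P'
P' → P Y
P' → ε
P' → Y T
T → T x
T → x Y
Y → Y x
Y → num x

Left-factoring transforms A → αβ₁ | αβ₂ into A → αA' and A' → β₁ | β₂
(α is the longest common prefix among the alternatives). Repeat until
no nonterminal has two alternatives with a common prefix.

Round 1: P has alternatives sharing prefix 'T'. Introduce P': P → T P'
  Add: P' → P Y
  Add: P' → ε
  Add: P' → Y T

No remaining common prefixes — done.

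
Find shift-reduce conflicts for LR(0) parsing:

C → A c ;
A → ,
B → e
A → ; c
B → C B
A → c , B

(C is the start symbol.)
No shift-reduce conflicts

A shift-reduce conflict occurs when an LR(0) state has both:
  - a complete (reduce) item [A → α .] (dot at the end), and
  - a shift item [B → β . c γ] (dot before a terminal).

Augment with C' → C and build the canonical LR(0) collection (I0 = CLOSURE({[C' → . C]}), then GOTO on every symbol after a dot until no new states appear). It has 14 states:
  I0: { [A → . ,], [A → . ; c], [A → . c , B], [C → . A c ;], [C' → . C] }  — shift
  I1: { [A → , .] }  — reduce
  I2: { [A → ; . c] }  — shift
  I3: { [C → A . c ;] }  — shift
  I4: { [C' → C .] }  — accept
  I5: { [A → c . , B] }  — shift
  I6: { [A → . ,], [A → . ; c], [A → . c , B], [A → c , . B], [B → . C B], [B → . e], [C → . A c ;] }  — shift
  I7: { [A → c , B .] }  — reduce
  I8: { [A → . ,], [A → . ; c], [A → . c , B], [B → . C B], [B → . e], [B → C . B], [C → . A c ;] }  — shift
  I9: { [B → e .] }  — reduce
  I10: { [B → C B .] }  — reduce
  I11: { [C → A c . ;] }  — shift
  I12: { [C → A c ; .] }  — reduce
  I13: { [A → ; c .] }  — reduce

No state contains both a complete item and a shift item.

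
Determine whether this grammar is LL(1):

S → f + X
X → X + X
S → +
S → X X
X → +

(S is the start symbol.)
No. Predict set conflict for S: { '+' }

Relevant sets:
  FIRST(X) = { '+' }

For S:
  PREDICT(S → f '+' X) = { 'f' }
  PREDICT(S → '+') = { '+' }
  PREDICT(S → X X) = { '+' }
For X:
  PREDICT(X → X '+' X) = { '+' }
  PREDICT(X → '+') = { '+' }

Conflict found: Predict set conflict for S: { '+' }
The grammar is NOT LL(1).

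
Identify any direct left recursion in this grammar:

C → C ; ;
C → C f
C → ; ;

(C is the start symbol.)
C → C ; ;: LEFT RECURSIVE (starts with C)
C → C f: LEFT RECURSIVE (starts with C)
C → ; ;: starts with ';'

The grammar has direct left recursion on: C.

Answer: Yes, C is left-recursive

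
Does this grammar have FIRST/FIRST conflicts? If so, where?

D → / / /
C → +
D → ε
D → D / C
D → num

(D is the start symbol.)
FIRST sets of the non-terminals at (or reachable through a nullable prefix from) the front of some alternative:
  FIRST(D) = { '/', 'num', ε }

Productions for D:
  D → / / /: FIRST = { '/' }
  D → ε: FIRST = { ε }
  D → D / C: FIRST = { '/', 'num' }
  D → num: FIRST = { 'num' }
C has only one production, so no FIRST/FIRST conflict is possible there.

Conflict for D: D → / / / and D → D / C
  Overlap: { '/' }
Conflict for D: D → D / C and D → num
  Overlap: { 'num' }

Answer: Yes. D → '/' '/' '/' / D → D '/' C on { '/' }; D → D '/' C / D → num on { 'num' }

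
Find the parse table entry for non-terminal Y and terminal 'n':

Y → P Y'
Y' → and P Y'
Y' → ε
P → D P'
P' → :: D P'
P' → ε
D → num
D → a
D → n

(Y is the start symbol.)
Y → P Y'

To find M[Y, 'n'], we find productions for Y where 'n' is in the predict set (PREDICT(N → α) = (FIRST(α) \ {ε}) ∪ (FOLLOW(N) if α ⇒* ε)).

Relevant sets:
  FIRST(P) = { 'a', 'n', 'num' }

Y → P Y': PREDICT = { 'a', 'n', 'num' }
  'n' is in predict set, so this production goes in M[Y, 'n']

M[Y, 'n'] = Y → P Y'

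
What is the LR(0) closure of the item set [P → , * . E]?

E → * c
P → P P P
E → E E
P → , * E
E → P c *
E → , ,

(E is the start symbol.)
To compute CLOSURE, for each item [A → α.Bβ] where B is a non-terminal, add [B → .γ] for all productions B → γ; repeat for the newly added items until nothing changes.

Start with: [P → , * . E]
  [P → , * . E] has the dot before E: add [E → . * c], [E → . E E], [E → . P c *], [E → . , ,]
  [E → . P c *] has the dot before P: add [P → . P P P], [P → . , * E]
No further items can be added.

CLOSURE = { [E → . * c], [E → . , ,], [E → . E E], [E → . P c *], [P → , * . E], [P → . , * E], [P → . P P P] }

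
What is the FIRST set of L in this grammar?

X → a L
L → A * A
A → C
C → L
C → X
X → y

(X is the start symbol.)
To compute FIRST(L), examine every production with L on the left-hand side, reading each right-hand side left to right until a non-nullable symbol is reached.

FIRST sets of the other non-terminals involved (by the same procedure, iterated to a fixed point):
  FIRST(A) = { 'a', 'y' }

From L → A * A:
  - A is a non-terminal: add FIRST(A) \ {ε} = { 'a', 'y' }
    A is not nullable, so stop

Collecting: FIRST(L) = { 'a', 'y' }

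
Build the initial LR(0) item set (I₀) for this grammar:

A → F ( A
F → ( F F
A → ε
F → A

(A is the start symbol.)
First, augment the grammar with A' → A
I₀ = CLOSURE({ [A' → . A] }):
  [A' → . A] has the dot before A: add [A → . F ( A], [A → .]
  [A → . F ( A] has the dot before F: add [F → . ( F F], [F → . A]
No further items can be added.

I₀ = { [A → . F ( A], [A → .], [A' → . A], [F → . ( F F], [F → . A] }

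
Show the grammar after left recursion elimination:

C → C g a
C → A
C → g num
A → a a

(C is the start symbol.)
C is directly left-recursive. The standard transformation for
  A → A α₁ | ... | A α_m | β₁ | ... | β_n
is
  A  → β₁ A' | ... | β_n A'
  A' → α₁ A' | ... | α_m A' | ε

C → A becomes C → A C'
C → g num becomes C → g num C'
C → C g a becomes C' → g a C'
Add C' → ε

Productions for other non-terminals are unchanged:
  A → a a

Resulting grammar:
C → A C'
C → g num C'
C' → g a C'
C' → ε
A → a a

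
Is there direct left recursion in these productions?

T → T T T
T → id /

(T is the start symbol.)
Direct left recursion occurs when N → N α for some non-terminal N (the right-hand side begins with the left-hand side itself).

T → T T T: LEFT RECURSIVE (starts with T)
T → id /: starts with id

The grammar has direct left recursion on: T.

Answer: Yes, T is left-recursive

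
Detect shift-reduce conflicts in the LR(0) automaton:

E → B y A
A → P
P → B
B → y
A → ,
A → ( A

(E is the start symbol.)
Augment with E' → E and build the canonical LR(0) collection (I0 = CLOSURE({[E' → . E]}), then GOTO on every symbol after a dot until no new states appear). It has 11 states:
  I0: { [B → . y], [E → . B y A], [E' → . E] }  — shift
  I1: { [E → B . y A] }  — shift
  I2: { [E' → E .] }  — accept
  I3: { [B → y .] }  — reduce
  I4: { [A → . ( A], [A → . ,], [A → . P], [B → . y], [E → B y . A], [P → . B] }  — shift
  I5: { [A → ( . A], [A → . ( A], [A → . ,], [A → . P], [B → . y], [P → . B] }  — shift
  I6: { [A → , .] }  — reduce
  I7: { [E → B y A .] }  — reduce
  I8: { [P → B .] }  — reduce
  I9: { [A → P .] }  — reduce
  I10: { [A → ( A .] }  — reduce

No state contains both a complete item and a shift item.

Answer: No shift-reduce conflicts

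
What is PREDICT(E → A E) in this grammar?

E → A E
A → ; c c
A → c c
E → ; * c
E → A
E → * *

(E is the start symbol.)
{ ';', 'c' }

PREDICT(E → A E) = (FIRST(RHS) \ {ε}) ∪ (FOLLOW(E) if ε ∈ FIRST(RHS), i.e. RHS ⇒* ε)
FIRST(A) = { ';', 'c' }
FIRST(A E) = { ';', 'c' }
ε ∉ FIRST(A E), so FOLLOW(E) is not added.
PREDICT(E → A E) = { ';', 'c' }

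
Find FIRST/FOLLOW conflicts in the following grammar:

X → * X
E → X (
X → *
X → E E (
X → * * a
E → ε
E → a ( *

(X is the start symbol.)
Nullable non-terminals: E.
FIRST sets used below: FIRST(X) = { '(', '*', 'a' }

E: nullable alternative(s) E → ε; FOLLOW(E) = { '(', '*', 'a' }
  E → X (: FIRST \ {ε} = { '(', '*', 'a' } — overlaps FOLLOW(E) on { '(', '*', 'a' }: CONFLICT
  E → ε: FIRST \ {ε} = { } — this is the only nullable alternative, skip
  E → a ( *: FIRST \ {ε} = { 'a' } — overlaps FOLLOW(E) on { 'a' }: CONFLICT

X has no nullable alternative, so no FIRST/FOLLOW check is needed there.

So the grammar has 2 FIRST/FOLLOW conflicts (marked CONFLICT above).

Answer: Yes. E → X '(' with FOLLOW(E) on { '(', '*', 'a' }; E → a '(' '*' with FOLLOW(E) on { 'a' }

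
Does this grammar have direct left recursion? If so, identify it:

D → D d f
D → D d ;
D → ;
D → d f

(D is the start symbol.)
Yes, D is left-recursive

Direct left recursion occurs when N → N α for some non-terminal N (the right-hand side begins with the left-hand side itself).

D → D d f: LEFT RECURSIVE (starts with D)
D → D d ;: LEFT RECURSIVE (starts with D)
D → ;: starts with ';'
D → d f: starts with d

The grammar has direct left recursion on: D.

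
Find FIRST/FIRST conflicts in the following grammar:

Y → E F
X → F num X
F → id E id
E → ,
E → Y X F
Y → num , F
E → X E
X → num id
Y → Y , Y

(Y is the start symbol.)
A FIRST/FIRST conflict occurs when two productions N → α and N → β for the same non-terminal have FIRST(α) ∩ FIRST(β) ≠ ∅ (with ε ∈ FIRST of a nullable right-hand side, so two nullable alternatives also conflict).

FIRST sets of the non-terminals at (or reachable through a nullable prefix from) the front of some alternative:
  FIRST(E) = { ',', 'id', 'num' }
  FIRST(Y) = { ',', 'id', 'num' }
  FIRST(F) = { 'id' }
  FIRST(X) = { 'id', 'num' }

Productions for Y:
  Y → E F: FIRST = { ',', 'id', 'num' }
  Y → num , F: FIRST = { 'num' }
  Y → Y , Y: FIRST = { ',', 'id', 'num' }
Productions for X:
  X → F num X: FIRST = { 'id' }
  X → num id: FIRST = { 'num' }
Productions for E:
  E → ,: FIRST = { ',' }
  E → Y X F: FIRST = { ',', 'id', 'num' }
  E → X E: FIRST = { 'id', 'num' }
F has only one production, so no FIRST/FIRST conflict is possible there.

Conflict for Y: Y → E F and Y → num , F
  Overlap: { 'num' }
Conflict for Y: Y → E F and Y → Y , Y
  Overlap: { ',', 'id', 'num' }
Conflict for Y: Y → num , F and Y → Y , Y
  Overlap: { 'num' }
Conflict for E: E → , and E → Y X F
  Overlap: { ',' }
Conflict for E: E → Y X F and E → X E
  Overlap: { 'id', 'num' }

Answer: Yes. Y → E F / Y → num ',' F on { 'num' }; Y → E F / Y → Y ',' Y on { ',', 'id', 'num' }; Y → num ',' F / Y → Y ',' Y on { 'num' }; E → ',' / E → Y X F on { ',' }; E → Y X F / E → X E on { 'id', 'num' }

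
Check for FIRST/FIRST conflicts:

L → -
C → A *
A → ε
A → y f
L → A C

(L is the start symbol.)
A FIRST/FIRST conflict occurs when two productions N → α and N → β for the same non-terminal have FIRST(α) ∩ FIRST(β) ≠ ∅ (with ε ∈ FIRST of a nullable right-hand side, so two nullable alternatives also conflict).

FIRST sets of the non-terminals at (or reachable through a nullable prefix from) the front of some alternative:
  FIRST(A) = { 'y', ε }
  FIRST(C) = { '*', 'y' }

Productions for L:
  L → -: FIRST = { '-' }
  L → A C: FIRST = { '*', 'y' }
Productions for A:
  A → ε: FIRST = { ε }
  A → y f: FIRST = { 'y' }
C has only one production, so no FIRST/FIRST conflict is possible there.

All alternatives of each non-terminal have pairwise disjoint FIRST sets.

Answer: No FIRST/FIRST conflicts.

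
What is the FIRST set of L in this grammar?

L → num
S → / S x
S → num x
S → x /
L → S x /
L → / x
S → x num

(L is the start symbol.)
To compute FIRST(L), examine every production with L on the left-hand side, reading each right-hand side left to right until a non-nullable symbol is reached.

FIRST sets of the other non-terminals involved (by the same procedure, iterated to a fixed point):
  FIRST(S) = { '/', 'num', 'x' }

From L → num:
  - num is a terminal: add 'num' and stop
From L → S x /:
  - S is a non-terminal: add FIRST(S) \ {ε} = { '/', 'num', 'x' }
    S is not nullable, so stop
From L → / x:
  - '/' is a terminal: add '/' and stop

Collecting: FIRST(L) = { '/', 'num', 'x' }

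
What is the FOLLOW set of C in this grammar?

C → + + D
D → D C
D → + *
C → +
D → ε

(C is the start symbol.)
{ $, '+' }

C is the start symbol, so $ ∈ FOLLOW(C).
In D → D C: C is at the end, add FOLLOW(D)

The FOLLOW sets referred to above (computed the same way, to a fixed point):
  FOLLOW(D) = { $, '+' }

Taking the union: FOLLOW(C) = { $, '+' }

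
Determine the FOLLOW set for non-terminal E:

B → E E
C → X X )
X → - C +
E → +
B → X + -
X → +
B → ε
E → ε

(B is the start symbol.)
In B → E E: E is followed by E, add FIRST(E) \ {ε} = { '+' }
  E is nullable, so also add FOLLOW(B)
In B → E E: E is at the end, add FOLLOW(B)

The FOLLOW sets referred to above (computed the same way, to a fixed point):
  FOLLOW(B) = { $ }

Taking the union: FOLLOW(E) = { $, '+' }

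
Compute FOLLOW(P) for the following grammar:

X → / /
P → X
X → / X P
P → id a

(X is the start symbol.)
{ $, '/', 'id' }

To compute FOLLOW(P), find every occurrence of P on a right-hand side N → α P β: add FIRST(β) \ {ε}, and if β is empty or nullable also add FOLLOW(N). Iterate to a fixed point.

In X → / X P: P is at the end, add FOLLOW(X)

The FOLLOW sets referred to above (computed the same way, to a fixed point):
  FOLLOW(X) = { $, '/', 'id' }

Taking the union: FOLLOW(P) = { $, '/', 'id' }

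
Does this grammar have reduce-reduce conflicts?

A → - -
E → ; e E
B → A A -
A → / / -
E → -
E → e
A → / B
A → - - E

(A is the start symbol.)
A reduce-reduce conflict occurs when an LR(0) state has two complete items [A → α .] and [B → β .] — both call for a reduction, and with no lookahead the parser cannot choose between them.

Augment with A' → A and build the canonical LR(0) collection (I0 = CLOSURE({[A' → . A]}), then GOTO on every symbol after a dot until no new states appear). It has 17 states:
  I0: { [A → . - - E], [A → . - -], [A → . / / -], [A → . / B], [A' → . A] }  — shift
  I1: { [A → - . - E], [A → - . -] }  — shift
  I2: { [A → . - - E], [A → . - -], [A → . / / -], [A → . / B], [A → / . / -], [A → / . B], [B → . A A -] }  — shift
  I3: { [A' → A .] }  — accept
  I4: { [A → . - - E], [A → . - -], [A → . / / -], [A → . / B], [A → / . / -], [A → / . B], [A → / / . -], [B → . A A -] }  — shift
  I5: { [A → . - - E], [A → . - -], [A → . / / -], [A → . / B], [B → A . A -] }  — shift
  I6: { [A → / B .] }  — reduce
  I7: { [B → A A . -] }  — shift
  I8: { [B → A A - .] }  — reduce
  I9: { [A → - . - E], [A → - . -], [A → / / - .] }  — shift, reduce
  I10: { [A → - - . E], [A → - - .], [E → . -], [E → . ; e E], [E → . e] }  — shift, reduce
  I11: { [E → - .] }  — reduce
  I12: { [E → ; . e E] }  — shift
  I13: { [A → - - E .] }  — reduce
  I14: { [E → e .] }  — reduce
  I15: { [E → . -], [E → . ; e E], [E → . e], [E → ; e . E] }  — shift
  I16: { [E → ; e E .] }  — reduce

No state contains more than one complete item.

Answer: No reduce-reduce conflicts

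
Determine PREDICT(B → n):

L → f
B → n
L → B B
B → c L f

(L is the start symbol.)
PREDICT(B → n) = (FIRST(RHS) \ {ε}) ∪ (FOLLOW(B) if ε ∈ FIRST(RHS), i.e. RHS ⇒* ε)
FIRST(n) = { 'n' }
ε ∉ FIRST(n), so FOLLOW(B) is not added.
PREDICT(B → n) = { 'n' }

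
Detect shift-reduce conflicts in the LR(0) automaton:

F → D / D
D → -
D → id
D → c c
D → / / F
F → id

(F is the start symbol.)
A shift-reduce conflict occurs when an LR(0) state has both:
  - a complete (reduce) item [A → α .] (dot at the end), and
  - a shift item [B → β . c γ] (dot before a terminal).

Augment with F' → F and build the canonical LR(0) collection (I0 = CLOSURE({[F' → . F]}), then GOTO on every symbol after a dot until no new states appear). It has 13 states:
  I0: { [D → . -], [D → . / / F], [D → . c c], [D → . id], [F → . D / D], [F → . id], [F' → . F] }  — shift
  I1: { [D → - .] }  — reduce
  I2: { [D → / . / F] }  — shift
  I3: { [F → D . / D] }  — shift
  I4: { [F' → F .] }  — accept
  I5: { [D → c . c] }  — shift
  I6: { [D → id .], [F → id .] }  — 2 reduces
  I7: { [D → c c .] }  — reduce
  I8: { [D → . -], [D → . / / F], [D → . c c], [D → . id], [F → D / . D] }  — shift
  I9: { [F → D / D .] }  — reduce
  I10: { [D → id .] }  — reduce
  I11: { [D → . -], [D → . / / F], [D → . c c], [D → . id], [D → / / . F], [F → . D / D], [F → . id] }  — shift
  I12: { [D → / / F .] }  — reduce

No state contains both a complete item and a shift item.

Answer: No shift-reduce conflicts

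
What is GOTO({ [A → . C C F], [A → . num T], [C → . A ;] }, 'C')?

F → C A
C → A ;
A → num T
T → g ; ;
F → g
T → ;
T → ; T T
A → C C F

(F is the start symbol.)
{ [A → . C C F], [A → . num T], [A → C . C F], [C → . A ;] }

GOTO(I, 'C') = CLOSURE({ [A → αX.β] : [A → α.Xβ] ∈ I, X = 'C' })

Items with dot before 'C', with the dot advanced:
  [A → . C C F] → [A → C . C F]
Closure of the advanced items:
  [A → C . C F] has the dot before C: add [C → . A ;]
  [C → . A ;] has the dot before A: add [A → . num T], [A → . C C F]

GOTO = { [A → . C C F], [A → . num T], [A → C . C F], [C → . A ;] }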